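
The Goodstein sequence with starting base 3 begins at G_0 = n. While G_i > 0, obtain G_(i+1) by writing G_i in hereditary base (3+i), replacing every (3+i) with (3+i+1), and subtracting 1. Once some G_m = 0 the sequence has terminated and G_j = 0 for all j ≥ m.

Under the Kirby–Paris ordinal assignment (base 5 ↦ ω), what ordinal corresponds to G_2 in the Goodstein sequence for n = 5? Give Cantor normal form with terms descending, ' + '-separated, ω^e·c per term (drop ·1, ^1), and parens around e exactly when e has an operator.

ω

step 0: 5 = 3 + 2; sub 4 for 3: 4 + 2; = 6; G_1 = 6−1 = 5
step 1: 5 = 4 + 1; sub 5 for 4: 5 + 1; = 6; G_2 = 6−1 = 5
step 2: 5 = 5; sub 6 for 5: 6; = 6; G_3 = 6−1 = 5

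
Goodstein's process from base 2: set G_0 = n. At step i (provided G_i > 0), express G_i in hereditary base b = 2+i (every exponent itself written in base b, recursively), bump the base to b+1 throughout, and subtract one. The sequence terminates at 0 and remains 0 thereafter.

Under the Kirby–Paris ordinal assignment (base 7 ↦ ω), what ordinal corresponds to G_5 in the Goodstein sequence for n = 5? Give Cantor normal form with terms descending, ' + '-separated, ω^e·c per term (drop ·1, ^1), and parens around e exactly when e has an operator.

ω^3·3 + ω^2·3 + ω·3

5 —HB2→ 2^2 + 1 —bump→ 3^3 + 1 = 28 —(−1)→ 27
27 —HB3→ 3^3 —bump→ 4^4 = 256 —(−1)→ 255
255 —HB4→ 3·4^3 + 3·4^2 + 3·4 + 3 —bump→ 3·5^3 + 3·5^2 + 3·5 + 3 = 468 —(−1)→ 467
467 —HB5→ 3·5^3 + 3·5^2 + 3·5 + 2 —bump→ 3·6^3 + 3·6^2 + 3·6 + 2 = 776 —(−1)→ 775
775 —HB6→ 3·6^3 + 3·6^2 + 3·6 + 1 —bump→ 3·7^3 + 3·7^2 + 3·7 + 1 = 1198 —(−1)→ 1197
1197 —HB7→ 3·7^3 + 3·7^2 + 3·7 —bump→ 3·8^3 + 3·8^2 + 3·8 = 1752 —(−1)→ 1751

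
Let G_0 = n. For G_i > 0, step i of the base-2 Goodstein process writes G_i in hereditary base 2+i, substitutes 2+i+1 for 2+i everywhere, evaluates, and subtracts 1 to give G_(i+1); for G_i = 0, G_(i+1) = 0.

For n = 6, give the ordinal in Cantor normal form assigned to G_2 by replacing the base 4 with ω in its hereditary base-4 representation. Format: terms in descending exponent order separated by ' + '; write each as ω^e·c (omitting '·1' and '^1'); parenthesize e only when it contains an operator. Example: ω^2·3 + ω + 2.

step 0: 6 = 2^2 + 2; sub 3 for 2: 3^3 + 3; = 30; G_1 = 30−1 = 29
step 1: 29 = 3^3 + 2; sub 4 for 3: 4^4 + 2; = 258; G_2 = 258−1 = 257
step 2: 257 = 4^4 + 1; sub 5 for 4: 5^5 + 1; = 3126; G_3 = 3126−1 = 3125

ω^ω + 1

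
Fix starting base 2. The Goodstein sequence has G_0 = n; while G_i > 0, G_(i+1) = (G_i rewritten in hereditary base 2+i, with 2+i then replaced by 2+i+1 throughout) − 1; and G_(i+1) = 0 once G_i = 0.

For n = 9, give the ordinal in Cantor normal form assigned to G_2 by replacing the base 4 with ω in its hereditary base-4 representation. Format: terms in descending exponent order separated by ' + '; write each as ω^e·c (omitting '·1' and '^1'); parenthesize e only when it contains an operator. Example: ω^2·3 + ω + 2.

ω^ω·3 + ω^3·3 + ω^2·3 + ω·3 + 3

9 —HB2→ 2^(2 + 1) + 1 —bump→ 3^(3 + 1) + 1 = 82 —(−1)→ 81
81 —HB3→ 3^(3 + 1) —bump→ 4^(4 + 1) = 1024 —(−1)→ 1023
1023 —HB4→ 3·4^4 + 3·4^3 + 3·4^2 + 3·4 + 3 —bump→ 3·5^5 + 3·5^3 + 3·5^2 + 3·5 + 3 = 9843 —(−1)→ 9842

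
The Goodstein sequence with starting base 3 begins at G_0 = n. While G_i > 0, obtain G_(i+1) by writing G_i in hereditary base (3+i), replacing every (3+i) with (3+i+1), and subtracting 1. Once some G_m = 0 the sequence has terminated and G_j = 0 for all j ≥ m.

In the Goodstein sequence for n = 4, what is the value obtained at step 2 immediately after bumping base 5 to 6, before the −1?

4 —HB3→ 3 + 1 —bump→ 4 + 1 = 5 —(−1)→ 4
4 —HB4→ 4 —bump→ 5 = 5 —(−1)→ 4
4 —HB5→ 4 —bump→ 4 = 4 —(−1)→ 3

4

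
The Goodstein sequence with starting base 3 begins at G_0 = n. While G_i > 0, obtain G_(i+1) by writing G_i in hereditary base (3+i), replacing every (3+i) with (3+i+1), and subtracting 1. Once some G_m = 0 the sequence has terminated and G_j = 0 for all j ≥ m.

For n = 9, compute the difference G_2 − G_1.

[0] 9 ≡ 3^2 (base 3). Lift 4: 16. −1: 15.
[1] 15 ≡ 3·4 + 3 (base 4). Lift 5: 18. −1: 17.

2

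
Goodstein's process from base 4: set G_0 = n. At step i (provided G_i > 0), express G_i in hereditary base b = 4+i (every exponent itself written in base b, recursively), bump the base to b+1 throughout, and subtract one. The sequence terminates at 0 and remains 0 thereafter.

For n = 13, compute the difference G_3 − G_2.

1

i=0: 13 = 3·4 + 1 (b=4); 4→5: 3·5 + 1 = 16; 16−1 = 15
i=1: 15 = 3·5 (b=5); 5→6: 3·6 = 18; 18−1 = 17
i=2: 17 = 2·6 + 5 (b=6); 6→7: 2·7 + 5 = 19; 19−1 = 18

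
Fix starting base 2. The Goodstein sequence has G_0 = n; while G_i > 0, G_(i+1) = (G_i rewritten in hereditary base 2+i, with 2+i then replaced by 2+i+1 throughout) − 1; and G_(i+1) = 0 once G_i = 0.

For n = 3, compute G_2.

G_0=3  [base 2] 2 + 1  →[2↦3]→  3 + 1 = 4  −1 ⇒ G_1=3
G_1=3  [base 3] 3  →[3↦4]→  4 = 4  −1 ⇒ G_2=3
G_2=3  [base 4] 3  →[4↦5]→  3 = 3  −1 ⇒ G_3=2

3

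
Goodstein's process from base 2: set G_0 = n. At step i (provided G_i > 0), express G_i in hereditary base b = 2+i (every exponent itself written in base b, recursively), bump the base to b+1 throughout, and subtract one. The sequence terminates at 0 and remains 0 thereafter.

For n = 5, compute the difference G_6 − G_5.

step 0: 5 = 2^2 + 1; sub 3 for 2: 3^3 + 1; = 28; G_1 = 28−1 = 27
step 1: 27 = 3^3; sub 4 for 3: 4^4; = 256; G_2 = 256−1 = 255
step 2: 255 = 3·4^3 + 3·4^2 + 3·4 + 3; sub 5 for 4: 3·5^3 + 3·5^2 + 3·5 + 3; = 468; G_3 = 468−1 = 467
step 3: 467 = 3·5^3 + 3·5^2 + 3·5 + 2; sub 6 for 5: 3·6^3 + 3·6^2 + 3·6 + 2; = 776; G_4 = 776−1 = 775
step 4: 775 = 3·6^3 + 3·6^2 + 3·6 + 1; sub 7 for 6: 3·7^3 + 3·7^2 + 3·7 + 1; = 1198; G_5 = 1198−1 = 1197
step 5: 1197 = 3·7^3 + 3·7^2 + 3·7; sub 8 for 7: 3·8^3 + 3·8^2 + 3·8; = 1752; G_6 = 1752−1 = 1751

554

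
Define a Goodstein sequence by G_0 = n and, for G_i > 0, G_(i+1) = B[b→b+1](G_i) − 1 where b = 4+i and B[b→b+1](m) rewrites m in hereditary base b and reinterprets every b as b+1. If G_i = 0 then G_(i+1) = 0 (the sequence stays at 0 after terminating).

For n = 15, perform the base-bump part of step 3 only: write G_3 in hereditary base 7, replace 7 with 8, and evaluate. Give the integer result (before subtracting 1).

24

G_0=15  [base 4] 3·4 + 3  →[4↦5]→  3·5 + 3 = 18  −1 ⇒ G_1=17
G_1=17  [base 5] 3·5 + 2  →[5↦6]→  3·6 + 2 = 20  −1 ⇒ G_2=19
G_2=19  [base 6] 3·6 + 1  →[6↦7]→  3·7 + 1 = 22  −1 ⇒ G_3=21
G_3=21  [base 7] 3·7  →[7↦8]→  3·8 = 24  −1 ⇒ G_4=23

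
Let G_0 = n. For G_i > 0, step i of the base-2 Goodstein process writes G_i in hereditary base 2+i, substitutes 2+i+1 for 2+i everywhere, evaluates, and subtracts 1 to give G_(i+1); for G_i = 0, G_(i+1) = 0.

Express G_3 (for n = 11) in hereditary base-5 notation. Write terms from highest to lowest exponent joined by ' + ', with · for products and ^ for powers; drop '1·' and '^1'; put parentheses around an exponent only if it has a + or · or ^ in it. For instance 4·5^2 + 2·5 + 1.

5^(5 + 1) + 2

base 2: 11 = 2^(2 + 1) + 2 + 1; at 3: 3^(3 + 1) + 3 + 1 = 85; next = 84
base 3: 84 = 3^(3 + 1) + 3; at 4: 4^(4 + 1) + 4 = 1028; next = 1027
base 4: 1027 = 4^(4 + 1) + 3; at 5: 5^(5 + 1) + 3 = 15628; next = 15627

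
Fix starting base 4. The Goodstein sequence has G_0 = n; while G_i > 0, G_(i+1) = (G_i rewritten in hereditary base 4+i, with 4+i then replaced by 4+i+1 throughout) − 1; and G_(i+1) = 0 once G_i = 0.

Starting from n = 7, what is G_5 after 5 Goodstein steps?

7 —HB4→ 4 + 3 —bump→ 5 + 3 = 8 —(−1)→ 7
7 —HB5→ 5 + 2 —bump→ 6 + 2 = 8 —(−1)→ 7
7 —HB6→ 6 + 1 —bump→ 7 + 1 = 8 —(−1)→ 7
7 —HB7→ 7 —bump→ 8 = 8 —(−1)→ 7
7 —HB8→ 7 —bump→ 7 = 7 —(−1)→ 6

6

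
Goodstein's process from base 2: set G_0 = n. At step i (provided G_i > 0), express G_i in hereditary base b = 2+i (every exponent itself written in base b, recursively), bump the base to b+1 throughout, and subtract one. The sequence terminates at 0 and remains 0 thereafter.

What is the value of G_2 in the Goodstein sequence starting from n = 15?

[0] 15 ≡ 2^(2 + 1) + 2^2 + 2 + 1 (base 2). Lift 3: 112. −1: 111.
[1] 111 ≡ 3^(3 + 1) + 3^3 + 3 (base 3). Lift 4: 1284. −1: 1283.
[2] 1283 ≡ 4^(4 + 1) + 4^4 + 3 (base 4). Lift 5: 18753. −1: 18752.

1283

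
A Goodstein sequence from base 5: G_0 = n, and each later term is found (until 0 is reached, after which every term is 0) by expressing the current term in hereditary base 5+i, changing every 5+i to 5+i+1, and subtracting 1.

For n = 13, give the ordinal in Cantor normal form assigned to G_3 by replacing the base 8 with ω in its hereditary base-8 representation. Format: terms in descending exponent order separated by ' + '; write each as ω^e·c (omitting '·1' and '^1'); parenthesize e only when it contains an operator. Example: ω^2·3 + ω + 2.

ω·2

base 5: 13 = 2·5 + 3; at 6: 2·6 + 3 = 15; next = 14
base 6: 14 = 2·6 + 2; at 7: 2·7 + 2 = 16; next = 15
base 7: 15 = 2·7 + 1; at 8: 2·8 + 1 = 17; next = 16
base 8: 16 = 2·8; at 9: 2·9 = 18; next = 17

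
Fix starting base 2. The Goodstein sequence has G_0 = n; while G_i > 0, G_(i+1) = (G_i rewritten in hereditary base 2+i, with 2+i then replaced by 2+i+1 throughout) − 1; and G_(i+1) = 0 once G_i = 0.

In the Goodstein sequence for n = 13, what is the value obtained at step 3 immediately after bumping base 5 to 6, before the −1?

G_0 = 13. HB_2(13) = 2^(2 + 1) + 2^2 + 1. Bump = 109. G_1 = 108.
G_1 = 108. HB_3(108) = 3^(3 + 1) + 3^3. Bump = 1280. G_2 = 1279.
G_2 = 1279. HB_4(1279) = 4^(4 + 1) + 3·4^3 + 3·4^2 + 3·4 + 3. Bump = 16093. G_3 = 16092.

280712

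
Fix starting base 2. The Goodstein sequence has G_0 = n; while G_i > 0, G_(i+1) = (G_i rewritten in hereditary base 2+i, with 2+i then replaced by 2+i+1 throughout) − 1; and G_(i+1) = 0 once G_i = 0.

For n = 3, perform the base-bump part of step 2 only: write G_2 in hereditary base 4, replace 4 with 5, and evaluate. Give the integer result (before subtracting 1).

(0) 3|_2 = 2 + 1 ↦ 3 + 1|_3 = 4 ⇒ 3
(1) 3|_3 = 3 ↦ 4|_4 = 4 ⇒ 3
(2) 3|_4 = 3 ↦ 3|_5 = 3 ⇒ 2

3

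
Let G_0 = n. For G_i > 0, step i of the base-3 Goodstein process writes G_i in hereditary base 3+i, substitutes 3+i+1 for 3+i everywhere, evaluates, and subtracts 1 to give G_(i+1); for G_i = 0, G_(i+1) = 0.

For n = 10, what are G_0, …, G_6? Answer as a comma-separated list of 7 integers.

10, 16, 24, 27, 30, 33, 36

step 0: 10 = 3^2 + 1; sub 4 for 3: 4^2 + 1; = 17; G_1 = 17−1 = 16
step 1: 16 = 4^2; sub 5 for 4: 5^2; = 25; G_2 = 25−1 = 24
step 2: 24 = 4·5 + 4; sub 6 for 5: 4·6 + 4; = 28; G_3 = 28−1 = 27
step 3: 27 = 4·6 + 3; sub 7 for 6: 4·7 + 3; = 31; G_4 = 31−1 = 30
step 4: 30 = 4·7 + 2; sub 8 for 7: 4·8 + 2; = 34; G_5 = 34−1 = 33
step 5: 33 = 4·8 + 1; sub 9 for 8: 4·9 + 1; = 37; G_6 = 37−1 = 36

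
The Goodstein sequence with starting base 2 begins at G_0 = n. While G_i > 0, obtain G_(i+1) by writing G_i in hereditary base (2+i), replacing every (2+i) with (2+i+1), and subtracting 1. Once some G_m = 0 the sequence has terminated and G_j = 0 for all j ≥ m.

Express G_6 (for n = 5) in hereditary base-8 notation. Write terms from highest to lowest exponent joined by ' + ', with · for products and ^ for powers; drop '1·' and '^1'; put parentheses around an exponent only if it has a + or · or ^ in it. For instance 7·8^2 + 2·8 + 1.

3·8^3 + 3·8^2 + 2·8 + 7

G_0=5  [base 2] 2^2 + 1  →[2↦3]→  3^3 + 1 = 28  −1 ⇒ G_1=27
G_1=27  [base 3] 3^3  →[3↦4]→  4^4 = 256  −1 ⇒ G_2=255
G_2=255  [base 4] 3·4^3 + 3·4^2 + 3·4 + 3  →[4↦5]→  3·5^3 + 3·5^2 + 3·5 + 3 = 468  −1 ⇒ G_3=467
G_3=467  [base 5] 3·5^3 + 3·5^2 + 3·5 + 2  →[5↦6]→  3·6^3 + 3·6^2 + 3·6 + 2 = 776  −1 ⇒ G_4=775
G_4=775  [base 6] 3·6^3 + 3·6^2 + 3·6 + 1  →[6↦7]→  3·7^3 + 3·7^2 + 3·7 + 1 = 1198  −1 ⇒ G_5=1197
G_5=1197  [base 7] 3·7^3 + 3·7^2 + 3·7  →[7↦8]→  3·8^3 + 3·8^2 + 3·8 = 1752  −1 ⇒ G_6=1751
G_6=1751  [base 8] 3·8^3 + 3·8^2 + 2·8 + 7  →[8↦9]→  3·9^3 + 3·9^2 + 2·9 + 7 = 2455  −1 ⇒ G_7=2454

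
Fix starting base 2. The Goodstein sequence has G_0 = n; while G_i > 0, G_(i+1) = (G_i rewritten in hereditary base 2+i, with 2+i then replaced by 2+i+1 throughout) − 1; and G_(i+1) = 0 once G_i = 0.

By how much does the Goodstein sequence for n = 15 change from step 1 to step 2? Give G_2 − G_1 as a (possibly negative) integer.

[0] 15 ≡ 2^(2 + 1) + 2^2 + 2 + 1 (base 2). Lift 3: 112. −1: 111.
[1] 111 ≡ 3^(3 + 1) + 3^3 + 3 (base 3). Lift 4: 1284. −1: 1283.

1172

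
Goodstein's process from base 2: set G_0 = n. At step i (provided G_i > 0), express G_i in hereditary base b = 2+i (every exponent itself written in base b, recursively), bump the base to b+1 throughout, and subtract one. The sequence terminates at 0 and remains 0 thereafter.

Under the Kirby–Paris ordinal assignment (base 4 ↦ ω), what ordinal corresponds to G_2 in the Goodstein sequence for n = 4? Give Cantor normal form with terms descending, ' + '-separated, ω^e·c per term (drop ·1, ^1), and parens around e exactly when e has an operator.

ω^2·2 + ω·2 + 1

base 2: 4 = 2^2; at 3: 3^3 = 27; next = 26
base 3: 26 = 2·3^2 + 2·3 + 2; at 4: 2·4^2 + 2·4 + 2 = 42; next = 41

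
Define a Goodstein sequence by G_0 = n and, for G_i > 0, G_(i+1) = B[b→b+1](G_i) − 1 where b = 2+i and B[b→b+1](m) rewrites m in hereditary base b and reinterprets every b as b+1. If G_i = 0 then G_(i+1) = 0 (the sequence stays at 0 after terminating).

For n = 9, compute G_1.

G_0=9  [base 2] 2^(2 + 1) + 1  →[2↦3]→  3^(3 + 1) + 1 = 82  −1 ⇒ G_1=81
G_1=81  [base 3] 3^(3 + 1)  →[3↦4]→  4^(4 + 1) = 1024  −1 ⇒ G_2=1023

81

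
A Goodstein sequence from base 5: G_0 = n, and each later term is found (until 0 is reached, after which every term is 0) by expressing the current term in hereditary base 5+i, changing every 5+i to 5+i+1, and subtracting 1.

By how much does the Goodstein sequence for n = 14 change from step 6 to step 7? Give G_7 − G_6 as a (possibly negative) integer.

base 5: 14 = 2·5 + 4; at 6: 2·6 + 4 = 16; next = 15
base 6: 15 = 2·6 + 3; at 7: 2·7 + 3 = 17; next = 16
base 7: 16 = 2·7 + 2; at 8: 2·8 + 2 = 18; next = 17
base 8: 17 = 2·8 + 1; at 9: 2·9 + 1 = 19; next = 18
base 9: 18 = 2·9; at 10: 2·10 = 20; next = 19
base 10: 19 = 10 + 9; at 11: 11 + 9 = 20; next = 19
base 11: 19 = 11 + 8; at 12: 12 + 8 = 20; next = 19

0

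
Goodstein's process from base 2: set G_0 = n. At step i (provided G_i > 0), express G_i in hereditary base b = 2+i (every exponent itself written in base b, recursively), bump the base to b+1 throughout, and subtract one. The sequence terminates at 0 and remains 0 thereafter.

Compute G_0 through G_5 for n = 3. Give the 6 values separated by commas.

base 2: 3 = 2 + 1; at 3: 3 + 1 = 4; next = 3
base 3: 3 = 3; at 4: 4 = 4; next = 3
base 4: 3 = 3; at 5: 3 = 3; next = 2
base 5: 2 = 2; at 6: 2 = 2; next = 1
base 6: 1 = 1; at 7: 1 = 1; next = 0

3, 3, 3, 2, 1, 0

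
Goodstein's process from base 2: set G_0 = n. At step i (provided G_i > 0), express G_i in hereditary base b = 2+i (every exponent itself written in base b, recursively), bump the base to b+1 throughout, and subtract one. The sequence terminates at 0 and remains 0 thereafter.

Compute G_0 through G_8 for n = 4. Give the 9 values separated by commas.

base 2: 4 = 2^2; at 3: 3^3 = 27; next = 26
base 3: 26 = 2·3^2 + 2·3 + 2; at 4: 2·4^2 + 2·4 + 2 = 42; next = 41
base 4: 41 = 2·4^2 + 2·4 + 1; at 5: 2·5^2 + 2·5 + 1 = 61; next = 60
base 5: 60 = 2·5^2 + 2·5; at 6: 2·6^2 + 2·6 = 84; next = 83
base 6: 83 = 2·6^2 + 6 + 5; at 7: 2·7^2 + 7 + 5 = 110; next = 109
base 7: 109 = 2·7^2 + 7 + 4; at 8: 2·8^2 + 8 + 4 = 140; next = 139
base 8: 139 = 2·8^2 + 8 + 3; at 9: 2·9^2 + 9 + 3 = 174; next = 173
base 9: 173 = 2·9^2 + 9 + 2; at 10: 2·10^2 + 10 + 2 = 212; next = 211

4, 26, 41, 60, 83, 109, 139, 173, 211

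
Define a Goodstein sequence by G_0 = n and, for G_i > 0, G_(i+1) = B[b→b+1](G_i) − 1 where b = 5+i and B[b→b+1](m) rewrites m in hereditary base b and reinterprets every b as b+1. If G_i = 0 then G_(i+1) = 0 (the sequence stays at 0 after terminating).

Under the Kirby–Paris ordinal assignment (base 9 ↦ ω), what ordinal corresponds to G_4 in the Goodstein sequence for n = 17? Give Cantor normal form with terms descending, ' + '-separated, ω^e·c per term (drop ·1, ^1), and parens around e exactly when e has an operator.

step 0: 17 = 3·5 + 2; sub 6 for 5: 3·6 + 2; = 20; G_1 = 20−1 = 19
step 1: 19 = 3·6 + 1; sub 7 for 6: 3·7 + 1; = 22; G_2 = 22−1 = 21
step 2: 21 = 3·7; sub 8 for 7: 3·8; = 24; G_3 = 24−1 = 23
step 3: 23 = 2·8 + 7; sub 9 for 8: 2·9 + 7; = 25; G_4 = 25−1 = 24

ω·2 + 6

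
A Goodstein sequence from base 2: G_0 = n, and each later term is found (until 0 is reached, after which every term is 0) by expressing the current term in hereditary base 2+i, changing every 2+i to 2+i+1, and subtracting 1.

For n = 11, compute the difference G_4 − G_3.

step 0: 11 = 2^(2 + 1) + 2 + 1; sub 3 for 2: 3^(3 + 1) + 3 + 1; = 85; G_1 = 85−1 = 84
step 1: 84 = 3^(3 + 1) + 3; sub 4 for 3: 4^(4 + 1) + 4; = 1028; G_2 = 1028−1 = 1027
step 2: 1027 = 4^(4 + 1) + 3; sub 5 for 4: 5^(5 + 1) + 3; = 15628; G_3 = 15628−1 = 15627
step 3: 15627 = 5^(5 + 1) + 2; sub 6 for 5: 6^(6 + 1) + 2; = 279938; G_4 = 279938−1 = 279937

264310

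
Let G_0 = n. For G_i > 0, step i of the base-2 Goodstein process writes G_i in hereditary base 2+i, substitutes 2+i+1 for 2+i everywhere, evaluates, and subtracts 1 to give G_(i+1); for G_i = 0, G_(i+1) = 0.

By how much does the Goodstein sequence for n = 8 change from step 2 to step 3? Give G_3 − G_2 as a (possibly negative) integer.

5757

(0) 8|_2 = 2^(2 + 1) ↦ 3^(3 + 1)|_3 = 81 ⇒ 80
(1) 80|_3 = 2·3^3 + 2·3^2 + 2·3 + 2 ↦ 2·4^4 + 2·4^2 + 2·4 + 2|_4 = 554 ⇒ 553
(2) 553|_4 = 2·4^4 + 2·4^2 + 2·4 + 1 ↦ 2·5^5 + 2·5^2 + 2·5 + 1|_5 = 6311 ⇒ 6310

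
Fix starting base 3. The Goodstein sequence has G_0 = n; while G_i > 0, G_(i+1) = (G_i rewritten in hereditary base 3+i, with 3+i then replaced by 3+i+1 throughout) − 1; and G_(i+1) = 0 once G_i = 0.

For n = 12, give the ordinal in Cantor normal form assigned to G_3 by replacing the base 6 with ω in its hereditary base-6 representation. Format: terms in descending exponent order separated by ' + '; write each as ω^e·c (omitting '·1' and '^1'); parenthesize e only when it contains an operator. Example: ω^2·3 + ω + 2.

[0] 12 ≡ 3^2 + 3 (base 3). Lift 4: 20. −1: 19.
[1] 19 ≡ 4^2 + 3 (base 4). Lift 5: 28. −1: 27.
[2] 27 ≡ 5^2 + 2 (base 5). Lift 6: 38. −1: 37.
[3] 37 ≡ 6^2 + 1 (base 6). Lift 7: 50. −1: 49.

ω^2 + 1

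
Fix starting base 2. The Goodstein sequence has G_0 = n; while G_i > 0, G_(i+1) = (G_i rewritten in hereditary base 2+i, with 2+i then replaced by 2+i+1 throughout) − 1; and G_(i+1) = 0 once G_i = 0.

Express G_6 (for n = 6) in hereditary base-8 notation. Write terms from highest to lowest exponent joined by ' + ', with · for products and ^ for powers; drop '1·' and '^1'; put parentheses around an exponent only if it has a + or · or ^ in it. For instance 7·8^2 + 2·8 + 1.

[0] 6 ≡ 2^2 + 2 (base 2). Lift 3: 30. −1: 29.
[1] 29 ≡ 3^3 + 2 (base 3). Lift 4: 258. −1: 257.
[2] 257 ≡ 4^4 + 1 (base 4). Lift 5: 3126. −1: 3125.
[3] 3125 ≡ 5^5 (base 5). Lift 6: 46656. −1: 46655.
[4] 46655 ≡ 5·6^5 + 5·6^4 + 5·6^3 + 5·6^2 + 5·6 + 5 (base 6). Lift 7: 98040. −1: 98039.
[5] 98039 ≡ 5·7^5 + 5·7^4 + 5·7^3 + 5·7^2 + 5·7 + 4 (base 7). Lift 8: 187244. −1: 187243.
[6] 187243 ≡ 5·8^5 + 5·8^4 + 5·8^3 + 5·8^2 + 5·8 + 3 (base 8). Lift 9: 332148. −1: 332147.

5·8^5 + 5·8^4 + 5·8^3 + 5·8^2 + 5·8 + 3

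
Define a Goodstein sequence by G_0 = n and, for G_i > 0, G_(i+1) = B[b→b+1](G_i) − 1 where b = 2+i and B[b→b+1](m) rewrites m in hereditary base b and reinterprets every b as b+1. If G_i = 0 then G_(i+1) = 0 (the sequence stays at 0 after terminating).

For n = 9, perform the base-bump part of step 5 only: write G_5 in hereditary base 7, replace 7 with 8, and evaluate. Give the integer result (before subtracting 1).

50333400

G_0=9  [base 2] 2^(2 + 1) + 1  →[2↦3]→  3^(3 + 1) + 1 = 82  −1 ⇒ G_1=81
G_1=81  [base 3] 3^(3 + 1)  →[3↦4]→  4^(4 + 1) = 1024  −1 ⇒ G_2=1023
G_2=1023  [base 4] 3·4^4 + 3·4^3 + 3·4^2 + 3·4 + 3  →[4↦5]→  3·5^5 + 3·5^3 + 3·5^2 + 3·5 + 3 = 9843  −1 ⇒ G_3=9842
G_3=9842  [base 5] 3·5^5 + 3·5^3 + 3·5^2 + 3·5 + 2  →[5↦6]→  3·6^6 + 3·6^3 + 3·6^2 + 3·6 + 2 = 140744  −1 ⇒ G_4=140743
G_4=140743  [base 6] 3·6^6 + 3·6^3 + 3·6^2 + 3·6 + 1  →[6↦7]→  3·7^7 + 3·7^3 + 3·7^2 + 3·7 + 1 = 2471827  −1 ⇒ G_5=2471826
G_5=2471826  [base 7] 3·7^7 + 3·7^3 + 3·7^2 + 3·7  →[7↦8]→  3·8^8 + 3·8^3 + 3·8^2 + 3·8 = 50333400  −1 ⇒ G_6=50333399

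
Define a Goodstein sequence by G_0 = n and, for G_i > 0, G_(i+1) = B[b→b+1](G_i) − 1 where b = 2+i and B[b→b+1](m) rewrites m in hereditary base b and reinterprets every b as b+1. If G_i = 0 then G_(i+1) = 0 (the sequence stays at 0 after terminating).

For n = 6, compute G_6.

187243

i=0: 6 = 2^2 + 2 (b=2); 2→3: 3^3 + 3 = 30; 30−1 = 29
i=1: 29 = 3^3 + 2 (b=3); 3→4: 4^4 + 2 = 258; 258−1 = 257
i=2: 257 = 4^4 + 1 (b=4); 4→5: 5^5 + 1 = 3126; 3126−1 = 3125
i=3: 3125 = 5^5 (b=5); 5→6: 6^6 = 46656; 46656−1 = 46655
i=4: 46655 = 5·6^5 + 5·6^4 + 5·6^3 + 5·6^2 + 5·6 + 5 (b=6); 6→7: 5·7^5 + 5·7^4 + 5·7^3 + 5·7^2 + 5·7 + 5 = 98040; 98040−1 = 98039
i=5: 98039 = 5·7^5 + 5·7^4 + 5·7^3 + 5·7^2 + 5·7 + 4 (b=7); 7→8: 5·8^5 + 5·8^4 + 5·8^3 + 5·8^2 + 5·8 + 4 = 187244; 187244−1 = 187243
i=6: 187243 = 5·8^5 + 5·8^4 + 5·8^3 + 5·8^2 + 5·8 + 3 (b=8); 8→9: 5·9^5 + 5·9^4 + 5·9^3 + 5·9^2 + 5·9 + 3 = 332148; 332148−1 = 332147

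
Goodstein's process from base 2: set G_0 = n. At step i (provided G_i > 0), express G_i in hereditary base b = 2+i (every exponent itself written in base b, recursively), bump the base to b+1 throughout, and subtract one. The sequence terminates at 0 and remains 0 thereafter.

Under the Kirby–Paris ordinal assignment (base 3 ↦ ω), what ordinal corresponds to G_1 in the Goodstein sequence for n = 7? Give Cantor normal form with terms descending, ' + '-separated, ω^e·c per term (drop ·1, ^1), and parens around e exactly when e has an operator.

ω^ω + ω

[0] 7 ≡ 2^2 + 2 + 1 (base 2). Lift 3: 31. −1: 30.
[1] 30 ≡ 3^3 + 3 (base 3). Lift 4: 260. −1: 259.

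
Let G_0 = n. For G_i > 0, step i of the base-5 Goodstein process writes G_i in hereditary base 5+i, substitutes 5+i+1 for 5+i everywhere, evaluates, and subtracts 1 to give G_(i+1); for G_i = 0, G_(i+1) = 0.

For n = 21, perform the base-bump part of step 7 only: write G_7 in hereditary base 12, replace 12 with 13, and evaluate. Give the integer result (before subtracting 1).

21 —HB5→ 4·5 + 1 —bump→ 4·6 + 1 = 25 —(−1)→ 24
24 —HB6→ 4·6 —bump→ 4·7 = 28 —(−1)→ 27
27 —HB7→ 3·7 + 6 —bump→ 3·8 + 6 = 30 —(−1)→ 29
29 —HB8→ 3·8 + 5 —bump→ 3·9 + 5 = 32 —(−1)→ 31
31 —HB9→ 3·9 + 4 —bump→ 3·10 + 4 = 34 —(−1)→ 33
33 —HB10→ 3·10 + 3 —bump→ 3·11 + 3 = 36 —(−1)→ 35
35 —HB11→ 3·11 + 2 —bump→ 3·12 + 2 = 38 —(−1)→ 37
37 —HB12→ 3·12 + 1 —bump→ 3·13 + 1 = 40 —(−1)→ 39

40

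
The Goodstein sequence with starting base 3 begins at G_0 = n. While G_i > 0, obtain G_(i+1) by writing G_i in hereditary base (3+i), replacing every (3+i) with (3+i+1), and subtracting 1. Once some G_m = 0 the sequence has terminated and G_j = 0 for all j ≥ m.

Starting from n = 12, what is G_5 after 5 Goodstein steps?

63

[0] 12 ≡ 3^2 + 3 (base 3). Lift 4: 20. −1: 19.
[1] 19 ≡ 4^2 + 3 (base 4). Lift 5: 28. −1: 27.
[2] 27 ≡ 5^2 + 2 (base 5). Lift 6: 38. −1: 37.
[3] 37 ≡ 6^2 + 1 (base 6). Lift 7: 50. −1: 49.
[4] 49 ≡ 7^2 (base 7). Lift 8: 64. −1: 63.
[5] 63 ≡ 7·8 + 7 (base 8). Lift 9: 70. −1: 69.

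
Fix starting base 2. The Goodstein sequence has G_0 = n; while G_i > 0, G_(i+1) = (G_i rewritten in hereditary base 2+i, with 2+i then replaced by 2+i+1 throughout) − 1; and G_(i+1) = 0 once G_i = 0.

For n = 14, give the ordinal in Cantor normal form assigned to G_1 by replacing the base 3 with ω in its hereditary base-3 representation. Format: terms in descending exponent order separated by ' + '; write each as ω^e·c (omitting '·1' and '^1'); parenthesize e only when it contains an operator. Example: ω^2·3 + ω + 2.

ω^(ω + 1) + ω^ω + 2

i=0: 14 = 2^(2 + 1) + 2^2 + 2 (b=2); 2→3: 3^(3 + 1) + 3^3 + 3 = 111; 111−1 = 110
i=1: 110 = 3^(3 + 1) + 3^3 + 2 (b=3); 3→4: 4^(4 + 1) + 4^4 + 2 = 1282; 1282−1 = 1281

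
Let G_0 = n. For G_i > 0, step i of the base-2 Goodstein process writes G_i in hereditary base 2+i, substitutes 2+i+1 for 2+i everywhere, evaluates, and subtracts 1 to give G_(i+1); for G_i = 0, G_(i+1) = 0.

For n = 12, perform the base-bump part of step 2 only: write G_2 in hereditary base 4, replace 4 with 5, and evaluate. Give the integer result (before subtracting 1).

15686

i=0: 12 = 2^(2 + 1) + 2^2 (b=2); 2→3: 3^(3 + 1) + 3^3 = 108; 108−1 = 107
i=1: 107 = 3^(3 + 1) + 2·3^2 + 2·3 + 2 (b=3); 3→4: 4^(4 + 1) + 2·4^2 + 2·4 + 2 = 1066; 1066−1 = 1065
i=2: 1065 = 4^(4 + 1) + 2·4^2 + 2·4 + 1 (b=4); 4→5: 5^(5 + 1) + 2·5^2 + 2·5 + 1 = 15686; 15686−1 = 15685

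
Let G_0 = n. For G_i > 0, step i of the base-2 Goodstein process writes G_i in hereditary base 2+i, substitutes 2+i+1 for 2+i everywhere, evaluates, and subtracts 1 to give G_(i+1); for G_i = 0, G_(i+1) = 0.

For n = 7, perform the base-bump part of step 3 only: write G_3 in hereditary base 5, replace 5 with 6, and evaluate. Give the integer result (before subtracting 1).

[0] 7 ≡ 2^2 + 2 + 1 (base 2). Lift 3: 31. −1: 30.
[1] 30 ≡ 3^3 + 3 (base 3). Lift 4: 260. −1: 259.
[2] 259 ≡ 4^4 + 3 (base 4). Lift 5: 3128. −1: 3127.
[3] 3127 ≡ 5^5 + 2 (base 5). Lift 6: 46658. −1: 46657.

46658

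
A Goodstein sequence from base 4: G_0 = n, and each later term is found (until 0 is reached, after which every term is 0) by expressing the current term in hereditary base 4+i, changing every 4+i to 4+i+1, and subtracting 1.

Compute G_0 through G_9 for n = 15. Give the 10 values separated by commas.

(0) 15|_4 = 3·4 + 3 ↦ 3·5 + 3|_5 = 18 ⇒ 17
(1) 17|_5 = 3·5 + 2 ↦ 3·6 + 2|_6 = 20 ⇒ 19
(2) 19|_6 = 3·6 + 1 ↦ 3·7 + 1|_7 = 22 ⇒ 21
(3) 21|_7 = 3·7 ↦ 3·8|_8 = 24 ⇒ 23
(4) 23|_8 = 2·8 + 7 ↦ 2·9 + 7|_9 = 25 ⇒ 24
(5) 24|_9 = 2·9 + 6 ↦ 2·10 + 6|_10 = 26 ⇒ 25
(6) 25|_10 = 2·10 + 5 ↦ 2·11 + 5|_11 = 27 ⇒ 26
(7) 26|_11 = 2·11 + 4 ↦ 2·12 + 4|_12 = 28 ⇒ 27
(8) 27|_12 = 2·12 + 3 ↦ 2·13 + 3|_13 = 29 ⇒ 28

15, 17, 19, 21, 23, 24, 25, 26, 27, 28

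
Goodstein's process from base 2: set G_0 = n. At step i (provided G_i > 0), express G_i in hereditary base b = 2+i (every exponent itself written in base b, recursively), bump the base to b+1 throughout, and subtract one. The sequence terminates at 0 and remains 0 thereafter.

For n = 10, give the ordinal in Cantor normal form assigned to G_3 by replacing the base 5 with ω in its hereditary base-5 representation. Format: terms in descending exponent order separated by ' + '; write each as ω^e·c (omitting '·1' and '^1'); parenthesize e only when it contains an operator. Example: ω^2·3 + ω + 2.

ω^(ω + 1)

(0) 10|_2 = 2^(2 + 1) + 2 ↦ 3^(3 + 1) + 3|_3 = 84 ⇒ 83
(1) 83|_3 = 3^(3 + 1) + 2 ↦ 4^(4 + 1) + 2|_4 = 1026 ⇒ 1025
(2) 1025|_4 = 4^(4 + 1) + 1 ↦ 5^(5 + 1) + 1|_5 = 15626 ⇒ 15625
(3) 15625|_5 = 5^(5 + 1) ↦ 6^(6 + 1)|_6 = 279936 ⇒ 279935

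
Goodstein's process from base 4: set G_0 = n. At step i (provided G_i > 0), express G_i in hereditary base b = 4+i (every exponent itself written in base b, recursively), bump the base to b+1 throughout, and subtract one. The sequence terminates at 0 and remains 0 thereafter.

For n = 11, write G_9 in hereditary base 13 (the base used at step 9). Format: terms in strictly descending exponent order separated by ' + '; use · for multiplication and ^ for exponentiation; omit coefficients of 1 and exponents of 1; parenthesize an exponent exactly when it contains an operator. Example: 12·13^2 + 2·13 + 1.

13 + 2

[0] 11 ≡ 2·4 + 3 (base 4). Lift 5: 13. −1: 12.
[1] 12 ≡ 2·5 + 2 (base 5). Lift 6: 14. −1: 13.
[2] 13 ≡ 2·6 + 1 (base 6). Lift 7: 15. −1: 14.
[3] 14 ≡ 2·7 (base 7). Lift 8: 16. −1: 15.
[4] 15 ≡ 8 + 7 (base 8). Lift 9: 16. −1: 15.
[5] 15 ≡ 9 + 6 (base 9). Lift 10: 16. −1: 15.
[6] 15 ≡ 10 + 5 (base 10). Lift 11: 16. −1: 15.
[7] 15 ≡ 11 + 4 (base 11). Lift 12: 16. −1: 15.
[8] 15 ≡ 12 + 3 (base 12). Lift 13: 16. −1: 15.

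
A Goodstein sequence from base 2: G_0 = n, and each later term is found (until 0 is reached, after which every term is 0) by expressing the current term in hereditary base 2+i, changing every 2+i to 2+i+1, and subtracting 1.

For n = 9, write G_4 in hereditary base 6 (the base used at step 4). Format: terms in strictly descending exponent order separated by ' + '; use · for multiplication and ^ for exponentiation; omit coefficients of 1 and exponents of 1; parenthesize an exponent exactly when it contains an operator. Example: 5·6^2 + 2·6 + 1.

9 —HB2→ 2^(2 + 1) + 1 —bump→ 3^(3 + 1) + 1 = 82 —(−1)→ 81
81 —HB3→ 3^(3 + 1) —bump→ 4^(4 + 1) = 1024 —(−1)→ 1023
1023 —HB4→ 3·4^4 + 3·4^3 + 3·4^2 + 3·4 + 3 —bump→ 3·5^5 + 3·5^3 + 3·5^2 + 3·5 + 3 = 9843 —(−1)→ 9842
9842 —HB5→ 3·5^5 + 3·5^3 + 3·5^2 + 3·5 + 2 —bump→ 3·6^6 + 3·6^3 + 3·6^2 + 3·6 + 2 = 140744 —(−1)→ 140743

3·6^6 + 3·6^3 + 3·6^2 + 3·6 + 1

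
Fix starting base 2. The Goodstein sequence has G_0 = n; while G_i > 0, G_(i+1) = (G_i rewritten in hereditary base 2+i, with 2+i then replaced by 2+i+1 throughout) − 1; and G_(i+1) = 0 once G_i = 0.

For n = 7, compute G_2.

259

G_0=7  [base 2] 2^2 + 2 + 1  →[2↦3]→  3^3 + 3 + 1 = 31  −1 ⇒ G_1=30
G_1=30  [base 3] 3^3 + 3  →[3↦4]→  4^4 + 4 = 260  −1 ⇒ G_2=259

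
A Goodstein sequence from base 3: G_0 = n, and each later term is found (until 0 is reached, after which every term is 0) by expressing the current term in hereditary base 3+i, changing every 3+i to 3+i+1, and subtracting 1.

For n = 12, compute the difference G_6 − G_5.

6

i=0: 12 = 3^2 + 3 (b=3); 3→4: 4^2 + 4 = 20; 20−1 = 19
i=1: 19 = 4^2 + 3 (b=4); 4→5: 5^2 + 3 = 28; 28−1 = 27
i=2: 27 = 5^2 + 2 (b=5); 5→6: 6^2 + 2 = 38; 38−1 = 37
i=3: 37 = 6^2 + 1 (b=6); 6→7: 7^2 + 1 = 50; 50−1 = 49
i=4: 49 = 7^2 (b=7); 7→8: 8^2 = 64; 64−1 = 63
i=5: 63 = 7·8 + 7 (b=8); 8→9: 7·9 + 7 = 70; 70−1 = 69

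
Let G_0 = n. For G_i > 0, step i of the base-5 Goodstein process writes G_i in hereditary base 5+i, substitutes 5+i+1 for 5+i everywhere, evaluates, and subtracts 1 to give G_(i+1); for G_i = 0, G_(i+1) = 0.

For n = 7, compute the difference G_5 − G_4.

-1

(0) 7|_5 = 5 + 2 ↦ 6 + 2|_6 = 8 ⇒ 7
(1) 7|_6 = 6 + 1 ↦ 7 + 1|_7 = 8 ⇒ 7
(2) 7|_7 = 7 ↦ 8|_8 = 8 ⇒ 7
(3) 7|_8 = 7 ↦ 7|_9 = 7 ⇒ 6
(4) 6|_9 = 6 ↦ 6|_10 = 6 ⇒ 5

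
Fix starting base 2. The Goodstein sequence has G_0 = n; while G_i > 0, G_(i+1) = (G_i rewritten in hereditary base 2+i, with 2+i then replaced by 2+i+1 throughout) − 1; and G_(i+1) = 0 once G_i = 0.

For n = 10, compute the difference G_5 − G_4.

3935819

(0) 10|_2 = 2^(2 + 1) + 2 ↦ 3^(3 + 1) + 3|_3 = 84 ⇒ 83
(1) 83|_3 = 3^(3 + 1) + 2 ↦ 4^(4 + 1) + 2|_4 = 1026 ⇒ 1025
(2) 1025|_4 = 4^(4 + 1) + 1 ↦ 5^(5 + 1) + 1|_5 = 15626 ⇒ 15625
(3) 15625|_5 = 5^(5 + 1) ↦ 6^(6 + 1)|_6 = 279936 ⇒ 279935
(4) 279935|_6 = 5·6^6 + 5·6^5 + 5·6^4 + 5·6^3 + 5·6^2 + 5·6 + 5 ↦ 5·7^7 + 5·7^5 + 5·7^4 + 5·7^3 + 5·7^2 + 5·7 + 5|_7 = 4215755 ⇒ 4215754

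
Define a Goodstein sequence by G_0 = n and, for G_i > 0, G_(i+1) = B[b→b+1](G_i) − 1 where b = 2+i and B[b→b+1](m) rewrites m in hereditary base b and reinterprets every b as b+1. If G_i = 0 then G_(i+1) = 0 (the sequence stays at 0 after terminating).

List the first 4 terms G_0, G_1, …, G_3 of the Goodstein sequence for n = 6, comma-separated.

G_0 = 6. HB_2(6) = 2^2 + 2. Bump = 30. G_1 = 29.
G_1 = 29. HB_3(29) = 3^3 + 2. Bump = 258. G_2 = 257.
G_2 = 257. HB_4(257) = 4^4 + 1. Bump = 3126. G_3 = 3125.

6, 29, 257, 3125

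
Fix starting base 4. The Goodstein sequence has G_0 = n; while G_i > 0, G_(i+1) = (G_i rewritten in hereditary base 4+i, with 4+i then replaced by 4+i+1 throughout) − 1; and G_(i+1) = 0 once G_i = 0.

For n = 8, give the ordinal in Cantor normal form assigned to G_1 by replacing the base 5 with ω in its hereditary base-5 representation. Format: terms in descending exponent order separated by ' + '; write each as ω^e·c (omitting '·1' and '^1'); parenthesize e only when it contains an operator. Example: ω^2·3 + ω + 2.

i=0: 8 = 2·4 (b=4); 4→5: 2·5 = 10; 10−1 = 9
i=1: 9 = 5 + 4 (b=5); 5→6: 6 + 4 = 10; 10−1 = 9

ω + 4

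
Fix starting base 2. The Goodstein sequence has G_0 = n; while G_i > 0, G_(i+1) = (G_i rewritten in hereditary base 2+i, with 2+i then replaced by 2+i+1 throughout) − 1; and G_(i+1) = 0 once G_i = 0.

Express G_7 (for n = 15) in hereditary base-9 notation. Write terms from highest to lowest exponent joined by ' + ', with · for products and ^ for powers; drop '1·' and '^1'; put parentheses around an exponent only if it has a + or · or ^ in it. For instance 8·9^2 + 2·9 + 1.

[0] 15 ≡ 2^(2 + 1) + 2^2 + 2 + 1 (base 2). Lift 3: 112. −1: 111.
[1] 111 ≡ 3^(3 + 1) + 3^3 + 3 (base 3). Lift 4: 1284. −1: 1283.
[2] 1283 ≡ 4^(4 + 1) + 4^4 + 3 (base 4). Lift 5: 18753. −1: 18752.
[3] 18752 ≡ 5^(5 + 1) + 5^5 + 2 (base 5). Lift 6: 326594. −1: 326593.
[4] 326593 ≡ 6^(6 + 1) + 6^6 + 1 (base 6). Lift 7: 6588345. −1: 6588344.
[5] 6588344 ≡ 7^(7 + 1) + 7^7 (base 7). Lift 8: 150994944. −1: 150994943.
[6] 150994943 ≡ 8^(8 + 1) + 7·8^7 + 7·8^6 + 7·8^5 + 7·8^4 + 7·8^3 + 7·8^2 + 7·8 + 7 (base 8). Lift 9: 3524450281. −1: 3524450280.
[7] 3524450280 ≡ 9^(9 + 1) + 7·9^7 + 7·9^6 + 7·9^5 + 7·9^4 + 7·9^3 + 7·9^2 + 7·9 + 6 (base 9). Lift 10: 100077777776. −1: 100077777775.

9^(9 + 1) + 7·9^7 + 7·9^6 + 7·9^5 + 7·9^4 + 7·9^3 + 7·9^2 + 7·9 + 6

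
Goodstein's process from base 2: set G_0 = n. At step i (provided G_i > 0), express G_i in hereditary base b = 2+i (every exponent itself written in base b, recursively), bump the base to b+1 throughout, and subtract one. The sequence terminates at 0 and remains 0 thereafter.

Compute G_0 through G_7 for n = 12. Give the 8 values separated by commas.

12 —HB2→ 2^(2 + 1) + 2^2 —bump→ 3^(3 + 1) + 3^3 = 108 —(−1)→ 107
107 —HB3→ 3^(3 + 1) + 2·3^2 + 2·3 + 2 —bump→ 4^(4 + 1) + 2·4^2 + 2·4 + 2 = 1066 —(−1)→ 1065
1065 —HB4→ 4^(4 + 1) + 2·4^2 + 2·4 + 1 —bump→ 5^(5 + 1) + 2·5^2 + 2·5 + 1 = 15686 —(−1)→ 15685
15685 —HB5→ 5^(5 + 1) + 2·5^2 + 2·5 —bump→ 6^(6 + 1) + 2·6^2 + 2·6 = 280020 —(−1)→ 280019
280019 —HB6→ 6^(6 + 1) + 2·6^2 + 6 + 5 —bump→ 7^(7 + 1) + 2·7^2 + 7 + 5 = 5764911 —(−1)→ 5764910
5764910 —HB7→ 7^(7 + 1) + 2·7^2 + 7 + 4 —bump→ 8^(8 + 1) + 2·8^2 + 8 + 4 = 134217868 —(−1)→ 134217867
134217867 —HB8→ 8^(8 + 1) + 2·8^2 + 8 + 3 —bump→ 9^(9 + 1) + 2·9^2 + 9 + 3 = 3486784575 —(−1)→ 3486784574

12, 107, 1065, 15685, 280019, 5764910, 134217867, 3486784574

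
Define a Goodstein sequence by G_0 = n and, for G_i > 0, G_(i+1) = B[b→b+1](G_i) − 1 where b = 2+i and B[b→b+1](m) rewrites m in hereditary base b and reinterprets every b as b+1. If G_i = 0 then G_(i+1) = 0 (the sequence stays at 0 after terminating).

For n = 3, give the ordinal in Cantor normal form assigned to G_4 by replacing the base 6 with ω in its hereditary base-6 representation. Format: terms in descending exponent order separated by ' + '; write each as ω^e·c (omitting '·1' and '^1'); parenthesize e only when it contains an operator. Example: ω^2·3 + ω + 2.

1

base 2: 3 = 2 + 1; at 3: 3 + 1 = 4; next = 3
base 3: 3 = 3; at 4: 4 = 4; next = 3
base 4: 3 = 3; at 5: 3 = 3; next = 2
base 5: 2 = 2; at 6: 2 = 2; next = 1
base 6: 1 = 1; at 7: 1 = 1; next = 0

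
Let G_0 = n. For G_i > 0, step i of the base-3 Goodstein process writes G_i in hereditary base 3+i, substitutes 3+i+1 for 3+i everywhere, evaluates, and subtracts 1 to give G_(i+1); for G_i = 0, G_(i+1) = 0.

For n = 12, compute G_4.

12 —HB3→ 3^2 + 3 —bump→ 4^2 + 4 = 20 —(−1)→ 19
19 —HB4→ 4^2 + 3 —bump→ 5^2 + 3 = 28 —(−1)→ 27
27 —HB5→ 5^2 + 2 —bump→ 6^2 + 2 = 38 —(−1)→ 37
37 —HB6→ 6^2 + 1 —bump→ 7^2 + 1 = 50 —(−1)→ 49
49 —HB7→ 7^2 —bump→ 8^2 = 64 —(−1)→ 63

49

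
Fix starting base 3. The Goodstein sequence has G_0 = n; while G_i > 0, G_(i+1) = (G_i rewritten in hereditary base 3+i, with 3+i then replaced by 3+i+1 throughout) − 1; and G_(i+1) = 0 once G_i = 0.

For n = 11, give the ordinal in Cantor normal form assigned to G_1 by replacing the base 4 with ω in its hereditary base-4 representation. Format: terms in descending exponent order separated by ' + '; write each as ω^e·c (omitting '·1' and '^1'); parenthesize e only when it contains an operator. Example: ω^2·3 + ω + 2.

ω^2 + 1

G_0 = 11. HB_3(11) = 3^2 + 2. Bump = 18. G_1 = 17.
G_1 = 17. HB_4(17) = 4^2 + 1. Bump = 26. G_2 = 25.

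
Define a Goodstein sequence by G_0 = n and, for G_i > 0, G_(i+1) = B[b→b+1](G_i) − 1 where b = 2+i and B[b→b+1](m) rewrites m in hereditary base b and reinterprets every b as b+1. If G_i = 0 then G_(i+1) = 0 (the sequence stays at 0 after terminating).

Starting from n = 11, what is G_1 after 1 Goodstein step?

base 2: 11 = 2^(2 + 1) + 2 + 1; at 3: 3^(3 + 1) + 3 + 1 = 85; next = 84
base 3: 84 = 3^(3 + 1) + 3; at 4: 4^(4 + 1) + 4 = 1028; next = 1027

84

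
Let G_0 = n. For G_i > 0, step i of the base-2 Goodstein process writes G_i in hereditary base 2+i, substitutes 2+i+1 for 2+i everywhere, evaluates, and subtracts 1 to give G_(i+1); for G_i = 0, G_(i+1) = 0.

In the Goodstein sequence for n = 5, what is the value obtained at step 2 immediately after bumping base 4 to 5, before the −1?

step 0: 5 = 2^2 + 1; sub 3 for 2: 3^3 + 1; = 28; G_1 = 28−1 = 27
step 1: 27 = 3^3; sub 4 for 3: 4^4; = 256; G_2 = 256−1 = 255
step 2: 255 = 3·4^3 + 3·4^2 + 3·4 + 3; sub 5 for 4: 3·5^3 + 3·5^2 + 3·5 + 3; = 468; G_3 = 468−1 = 467

468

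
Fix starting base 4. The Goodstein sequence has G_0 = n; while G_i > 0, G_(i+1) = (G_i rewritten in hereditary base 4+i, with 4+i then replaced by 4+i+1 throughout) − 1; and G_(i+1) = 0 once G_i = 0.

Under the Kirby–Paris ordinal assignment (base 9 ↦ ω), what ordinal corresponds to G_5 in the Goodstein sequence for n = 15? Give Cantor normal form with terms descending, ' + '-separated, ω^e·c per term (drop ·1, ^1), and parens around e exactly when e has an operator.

step 0: 15 = 3·4 + 3; sub 5 for 4: 3·5 + 3; = 18; G_1 = 18−1 = 17
step 1: 17 = 3·5 + 2; sub 6 for 5: 3·6 + 2; = 20; G_2 = 20−1 = 19
step 2: 19 = 3·6 + 1; sub 7 for 6: 3·7 + 1; = 22; G_3 = 22−1 = 21
step 3: 21 = 3·7; sub 8 for 7: 3·8; = 24; G_4 = 24−1 = 23
step 4: 23 = 2·8 + 7; sub 9 for 8: 2·9 + 7; = 25; G_5 = 25−1 = 24

ω·2 + 6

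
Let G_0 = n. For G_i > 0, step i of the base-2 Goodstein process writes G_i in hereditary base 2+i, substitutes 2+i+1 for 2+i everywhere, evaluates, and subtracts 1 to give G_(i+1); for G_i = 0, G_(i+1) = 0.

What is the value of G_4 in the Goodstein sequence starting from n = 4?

83

i=0: 4 = 2^2 (b=2); 2→3: 3^3 = 27; 27−1 = 26
i=1: 26 = 2·3^2 + 2·3 + 2 (b=3); 3→4: 2·4^2 + 2·4 + 2 = 42; 42−1 = 41
i=2: 41 = 2·4^2 + 2·4 + 1 (b=4); 4→5: 2·5^2 + 2·5 + 1 = 61; 61−1 = 60
i=3: 60 = 2·5^2 + 2·5 (b=5); 5→6: 2·6^2 + 2·6 = 84; 84−1 = 83
i=4: 83 = 2·6^2 + 6 + 5 (b=6); 6→7: 2·7^2 + 7 + 5 = 110; 110−1 = 109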